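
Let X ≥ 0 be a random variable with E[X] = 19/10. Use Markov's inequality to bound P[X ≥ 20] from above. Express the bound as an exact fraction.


μ = E[X] = 19/10, a = 20.
Markov: P[X ≥ 20] ≤ μ/a = (19/10)/20 = 19/200.
Numerically: ≈ 0.09500.
(Since a = 20 > μ = 1.90000, the bound 19/200 is < 1 and informative.)

P[X ≥ 20] ≤ 19/200 ≈ 0.09500.


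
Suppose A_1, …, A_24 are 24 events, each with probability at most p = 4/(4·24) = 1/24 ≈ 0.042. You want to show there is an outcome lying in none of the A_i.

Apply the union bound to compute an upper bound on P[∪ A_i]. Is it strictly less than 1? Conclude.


Union bound: P[∪_{i=1}^{24} A_i] ≤ Σ_i P[A_i] ≤ 24·p = 24·(1/24) = 1.
Numerically: 1 ≈ 1.000.
Is 1 < 1? NO.
Since the bound 1 is ≥ 1, the union bound is uninformative here; it does NOT by itself certify existence.

24·p = 1 ≈ 1.000; existence NOT certified by the union bound.


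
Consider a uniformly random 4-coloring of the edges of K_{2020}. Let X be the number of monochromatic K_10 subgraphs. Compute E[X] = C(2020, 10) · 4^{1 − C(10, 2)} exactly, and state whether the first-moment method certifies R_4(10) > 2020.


E[X] = C(2020, 10) · 4^{1 − 45} = 304832018578739931133653656 · 4^{−44} = 304832018578739931133653656/309485009821345068724781056.
As a reduced fraction: E[X] = 38104002322342491391706707/38685626227668133590597632 ≈ 0.98497.
Is E[X] < 1? YES.
Since E[X] < 1, there exists a 4-coloring of K_{2020} with no monochromatic K_10; hence R_4(10) > 2020.

E[X] = 38104002322342491391706707/38685626227668133590597632 ≈ 0.98497; E[X] < 1, so R_4(10) > 2020.


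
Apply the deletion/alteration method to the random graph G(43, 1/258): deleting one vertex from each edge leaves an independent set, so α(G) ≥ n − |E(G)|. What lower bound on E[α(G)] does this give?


E[|E(G)|] = C(43, 2)·p = 903 · (1/258) = 7/2.
E[α(G)] ≥ n − E[|E(G)|] = 43 − 7/2 = 79/2.
Numerically: ≈ 39.500.
(This is only a lower bound; the true E[α(G)] may be larger.)

E[α(G)] ≥ 79/2 ≈ 39.500.


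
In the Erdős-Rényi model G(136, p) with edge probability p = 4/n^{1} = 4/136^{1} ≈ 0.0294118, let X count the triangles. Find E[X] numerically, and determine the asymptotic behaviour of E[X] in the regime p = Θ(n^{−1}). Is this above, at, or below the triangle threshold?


Number of potential triangles: C(136, 3) = 410040.
Each occurs with probability p³ ≈ (0.0294118)³ ≈ 2.54427030e-05.
By linearity: E[X] = C(136, 3)·p³ ≈ 410040 · 2.54427030e-05 ≈ 10.432526.
Here α = 1, so p = 4/n is exactly at the triangle threshold p ~ 1/n. Asymptotically E[X] → c³/6 = 4³/6 = 32/3 ≈ 10.666667, a bounded constant. In this regime the triangle count is asymptotically Poisson(c³/6).

E[X] ≈ 10.432526; in regime p = Θ(1/n^{1}) E[X] stays bounded (at the triangle threshold p ~ 1/n).


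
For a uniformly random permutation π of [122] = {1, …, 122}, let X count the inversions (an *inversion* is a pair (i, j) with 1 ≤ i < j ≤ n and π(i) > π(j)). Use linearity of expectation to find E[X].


Write X = Σ X_I over the C(122, 2) = 7381 pairs i < j, with X_I the indicator of one inversion.
There are 7381 indicators.
For each fixed pair i < j, the values π(i) and π(j) are two distinct elements of {1, …, 122} in uniformly random order; by symmetry P[π(i) > π(j)] = 1/2.
By linearity: E[X] = 7381 · (1/2) = C(122, 2) · (1/2) = 7381/2 = 7381/2 ≈ 3690.500000.

E[X] = 7381/2 = 3690.500000.


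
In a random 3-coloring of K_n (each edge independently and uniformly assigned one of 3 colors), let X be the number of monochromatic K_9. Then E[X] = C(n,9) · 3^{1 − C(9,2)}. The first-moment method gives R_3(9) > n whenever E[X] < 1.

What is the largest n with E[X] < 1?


We need C(n, 9) · 3^{1 − 36} < 1, i.e. C(n, 9) < 3^{36 − 1} = 50031545098999707.
Check values of n near the boundary:
  n = 299: C(299, 9) = 46610674441390059; 46610674441390059 < 50031545098999707? YES
  n = 300: C(300, 9) = 48052241692154700; 48052241692154700 < 50031545098999707? YES
  n = 301: C(301, 9) = 49533303936090975; 49533303936090975 < 50031545098999707? YES
  n = 302: C(302, 9) = 51054804739588650; 51054804739588650 < 50031545098999707? NO
The largest n with C(n, 9) < 50031545098999707 is n = 301 (where E[X] = 16511101312030325/16677181699666569 ≈ 0.990). Hence R_3(9) > 301, i.e. R_3(9) ≥ 302.

Largest n = 301; hence R_3(9) > 301.


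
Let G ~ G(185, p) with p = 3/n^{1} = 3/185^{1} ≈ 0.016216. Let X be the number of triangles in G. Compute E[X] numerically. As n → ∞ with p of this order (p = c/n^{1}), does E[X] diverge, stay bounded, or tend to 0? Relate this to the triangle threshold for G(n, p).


Number of potential triangles: C(185, 3) = 1038220.
Each occurs with probability p³ ≈ (0.016216)³ ≈ 4.2643081e-06.
By linearity: E[X] = C(185, 3)·p³ ≈ 1038220 · 4.2643081e-06 ≈ 4.42729.
Here α = 1, so p = 3/n is exactly at the triangle threshold p ~ 1/n. Asymptotically E[X] → c³/6 = 3³/6 = 9/2 ≈ 4.50000, a bounded constant. In this regime the triangle count is asymptotically Poisson(c³/6).

E[X] ≈ 4.42729; in regime p = Θ(1/n^{1}) E[X] stays bounded (at the triangle threshold p ~ 1/n).


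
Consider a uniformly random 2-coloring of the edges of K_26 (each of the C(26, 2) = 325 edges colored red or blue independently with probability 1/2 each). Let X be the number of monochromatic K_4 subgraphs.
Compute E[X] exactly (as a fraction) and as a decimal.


Let X = Σ_S X_S over the C(26, 4) = 14950 subsets S of size 4, where X_S = 1 if the K_4 on S is monochromatic.
For a fixed S, the K_4 on S has C(4, 2) = 6 edges. P[all 6 edges red] = (1/2)^6, and likewise for blue, so P[monochromatic] = 2·(1/2)^6 = 2^{1 − 6} = 1/32.
By linearity of expectation: E[X] = C(26, 4) · 2^{1 − 6} = 14950 · 1/32 = 7475/16.
Numerically: E[X] ≈ 467.1875.

E[X] = C(26,4)·2^(1−C(4,2)) = 7475/16 ≈ 467.1875.


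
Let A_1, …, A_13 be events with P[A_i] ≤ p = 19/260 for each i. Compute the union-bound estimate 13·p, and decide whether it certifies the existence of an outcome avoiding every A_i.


Union bound: P[∪_{i=1}^{13} A_i] ≤ Σ_i P[A_i] ≤ 13·p = 13·(19/260) = 19/20.
Numerically: 19/20 ≈ 0.9500.
Is 19/20 < 1? YES.
Since P[∪ A_i] ≤ 19/20 < 1, the complement has P[∩ A_i^c] ≥ 1 − 19/20 = 1/20 > 0, so some outcome avoids every A_i.

13·p = 19/20 ≈ 0.9500; existence CERTIFIED by the union bound.


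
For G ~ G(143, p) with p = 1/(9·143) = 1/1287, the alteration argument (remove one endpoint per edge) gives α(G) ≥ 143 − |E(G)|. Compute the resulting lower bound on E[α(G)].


E[|E(G)|] = C(143, 2)·p = 10153 · (1/1287) = 71/9.
E[α(G)] ≥ n − E[|E(G)|] = 143 − 71/9 = 1216/9.
Numerically: ≈ 135.111.
(This is only a lower bound; the true E[α(G)] may be larger.)

E[α(G)] ≥ 1216/9 ≈ 135.111.


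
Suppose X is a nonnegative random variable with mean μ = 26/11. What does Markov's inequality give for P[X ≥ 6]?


μ = E[X] = 26/11, a = 6.
Markov: P[X ≥ 6] ≤ μ/a = (26/11)/6 = 13/33.
Numerically: ≈ 0.39394.
(Since a = 6 > μ = 2.36364, the bound 13/33 is < 1 and informative.)

P[X ≥ 6] ≤ 13/33 ≈ 0.39394.


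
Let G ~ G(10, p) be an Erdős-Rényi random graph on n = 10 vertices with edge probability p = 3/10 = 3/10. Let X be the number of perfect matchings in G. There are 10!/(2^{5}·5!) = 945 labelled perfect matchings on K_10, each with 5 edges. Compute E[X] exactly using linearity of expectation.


K_10 has 10!/(2^{5}·5!) = 945 labelled perfect matchings.
For each such perfect matching H, let X_H = 1 if all 5 edges of H are present in G. Then P[X_H = 1] = p^{5} = (3/10)^{5} = 243/100000.
Summing the indicators: E[X] = Σ_H E[X_H] = 945 · p^{5} = 945 · 243/100000 = 45927/20000.
Numerically: E[X] ≈ 2.3.

E[X] = 945 · (3/10)^{5} = 45927/20000 ≈ 2.3.


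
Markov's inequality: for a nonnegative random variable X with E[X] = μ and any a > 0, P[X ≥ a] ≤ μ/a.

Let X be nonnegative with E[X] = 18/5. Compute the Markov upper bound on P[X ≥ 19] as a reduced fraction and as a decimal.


μ = E[X] = 18/5, a = 19.
Markov: P[X ≥ 19] ≤ μ/a = (18/5)/19 = 18/95.
Numerically: ≈ 0.189.
(Since a = 19 > μ = 3.600, the bound 18/95 is < 1 and informative.)

P[X ≥ 19] ≤ 18/95 ≈ 0.189.


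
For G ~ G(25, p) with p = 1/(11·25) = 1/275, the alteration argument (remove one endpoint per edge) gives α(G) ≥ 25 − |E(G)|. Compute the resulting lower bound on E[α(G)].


E[|E(G)|] = C(25, 2)·p = 300 · (1/275) = 12/11.
E[α(G)] ≥ n − E[|E(G)|] = 25 − 12/11 = 263/11.
Numerically: ≈ 23.9091.
(This is only a lower bound; the true E[α(G)] may be larger.)

E[α(G)] ≥ 263/11 ≈ 23.9091.


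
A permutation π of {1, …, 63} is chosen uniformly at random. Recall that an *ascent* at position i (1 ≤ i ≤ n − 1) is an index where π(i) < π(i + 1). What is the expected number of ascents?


Write X = Σ X_I over i = 1, …, 62, with X_I the indicator of one ascent.
There are 62 indicators.
For each fixed i, the pair (π(i), π(i+1)) is a uniformly random ordered pair of distinct values from {1, …, 63}; by symmetry P[π(i) < π(i+1)] = 1/2.
By linearity: E[X] = 62 · (1/2) = (63 − 1) · (1/2) = 31 ≈ 31.000000.

E[X] = 31 = 31.000000.


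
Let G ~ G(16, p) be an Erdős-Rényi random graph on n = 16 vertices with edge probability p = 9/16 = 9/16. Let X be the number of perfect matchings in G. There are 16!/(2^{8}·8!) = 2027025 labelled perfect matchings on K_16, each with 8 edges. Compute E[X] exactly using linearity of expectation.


K_16 has 16!/(2^{8}·8!) = 2027025 labelled perfect matchings.
For each such perfect matching H, let X_H = 1 if all 8 edges of H are present in G. Then P[X_H = 1] = p^{8} = (9/16)^{8} = 43046721/4294967296.
By linearity: E[X] = Σ_H E[X_H] = 2027025 · p^{8} = 2027025 · 43046721/4294967296 = 87256779635025/4294967296.
Numerically: E[X] ≈ 20316.

E[X] = 2027025 · (9/16)^{8} = 87256779635025/4294967296 ≈ 20316.


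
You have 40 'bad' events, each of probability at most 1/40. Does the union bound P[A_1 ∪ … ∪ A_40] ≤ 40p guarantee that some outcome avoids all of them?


Union bound: P[∪_{i=1}^{40} A_i] ≤ Σ_i P[A_i] ≤ 40·p = 40·(1/40) = 1.
Numerically: 1 ≈ 1.0000.
Is 1 < 1? NO.
Since the bound 1 is ≥ 1, the union bound is uninformative here; it does NOT by itself certify existence.

40·p = 1 ≈ 1.0000; existence NOT certified by the union bound.


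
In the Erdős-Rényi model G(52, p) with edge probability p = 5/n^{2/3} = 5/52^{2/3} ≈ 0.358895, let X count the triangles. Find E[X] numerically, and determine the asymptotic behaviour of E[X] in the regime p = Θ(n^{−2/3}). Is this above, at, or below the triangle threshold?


Number of potential triangles: C(52, 3) = 22100.
Each occurs with probability p³ ≈ (0.358895)³ ≈ 4.62278107e-02.
By linearity: E[X] = C(52, 3)·p³ ≈ 22100 · 4.62278107e-02 ≈ 1021.634615.
Since α = 2/3 < 1, p = c/n^{2/3} ≫ 1/n is above the triangle threshold p ~ 1/n. Asymptotically E[X] ~ (c³/6)·n^{3(1−α)} = (5³/6)·n^{1} → ∞; triangles are abundant w.h.p.

E[X] ≈ 1021.634615; in regime p = Θ(1/n^{2/3}) E[X] diverges (above the triangle threshold p ~ 1/n).


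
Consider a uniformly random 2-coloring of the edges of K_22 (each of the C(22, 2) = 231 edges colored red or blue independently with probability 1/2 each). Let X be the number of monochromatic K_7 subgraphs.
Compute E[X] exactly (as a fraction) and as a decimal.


Let X = Σ_S X_S over the C(22, 7) = 170544 subsets S of size 7, where X_S = 1 if the K_7 on S is monochromatic.
For a fixed S, the K_7 on S has C(7, 2) = 21 edges. P[all 21 edges red] = (1/2)^21, and likewise for blue, so P[monochromatic] = 2·(1/2)^21 = 2^{1 − 21} = 1/1048576.
By linearity of expectation: E[X] = C(22, 7) · 2^{1 − 21} = 170544 · 1/1048576 = 10659/65536.
Numerically: E[X] ≈ 0.16264.

E[X] = C(22,7)·2^(1−C(7,2)) = 10659/65536 ≈ 0.16264.


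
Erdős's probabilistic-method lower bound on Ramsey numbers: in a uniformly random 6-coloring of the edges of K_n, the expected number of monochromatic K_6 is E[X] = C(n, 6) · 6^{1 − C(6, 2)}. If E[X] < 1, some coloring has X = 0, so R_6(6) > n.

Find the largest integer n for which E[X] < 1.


We need C(n, 6) · 6^{1 − 15} < 1, i.e. C(n, 6) < 6^{15 − 1} = 78364164096.
Check values of n near the boundary:
  n = 194: C(194, 6) = 68482017072; 68482017072 < 78364164096? YES
  n = 195: C(195, 6) = 70656049360; 70656049360 < 78364164096? YES
  n = 196: C(196, 6) = 72887293024; 72887293024 < 78364164096? YES
  n = 197: C(197, 6) = 75176946208; 75176946208 < 78364164096? YES
  n = 198: C(198, 6) = 77526225777; 77526225777 < 78364164096? YES
  n = 199: C(199, 6) = 79936367511; 79936367511 < 78364164096? NO
  n = 200: C(200, 6) = 82408626300; 82408626300 < 78364164096? NO
  n = 201: C(201, 6) = 84944276340; 84944276340 < 78364164096? NO
The largest n with C(n, 6) < 78364164096 is n = 198 (where E[X] = 25842075259/26121388032 ≈ 0.98931). Hence R_6(6) > 198, i.e. R_6(6) ≥ 199.

Largest n = 198; hence R_6(6) > 198.


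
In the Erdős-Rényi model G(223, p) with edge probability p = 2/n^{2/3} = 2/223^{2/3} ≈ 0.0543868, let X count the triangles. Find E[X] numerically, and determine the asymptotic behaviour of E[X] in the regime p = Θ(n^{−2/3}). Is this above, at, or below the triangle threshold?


Number of potential triangles: C(223, 3) = 1823471.
Each occurs with probability p³ ≈ (0.0543868)³ ≈ 1.60871926e-04.
By linearity: E[X] = C(223, 3)·p³ ≈ 1823471 · 1.60871926e-04 ≈ 293.345291.
Since α = 2/3 < 1, p = c/n^{2/3} ≫ 1/n is above the triangle threshold p ~ 1/n. Asymptotically E[X] ~ (c³/6)·n^{3(1−α)} = (2³/6)·n^{1} → ∞; triangles are abundant w.h.p.

E[X] ≈ 293.345291; in regime p = Θ(1/n^{2/3}) E[X] diverges (above the triangle threshold p ~ 1/n).


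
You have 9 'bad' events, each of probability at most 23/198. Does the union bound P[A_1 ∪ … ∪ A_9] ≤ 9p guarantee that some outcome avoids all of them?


Union bound: P[∪_{i=1}^{9} A_i] ≤ Σ_i P[A_i] ≤ 9·p = 9·(23/198) = 23/22.
Numerically: 23/22 ≈ 1.0455.
Is 23/22 < 1? NO.
Since the bound 23/22 is ≥ 1, the union bound is uninformative here; it does NOT by itself certify existence.

9·p = 23/22 ≈ 1.0455; existence NOT certified by the union bound.


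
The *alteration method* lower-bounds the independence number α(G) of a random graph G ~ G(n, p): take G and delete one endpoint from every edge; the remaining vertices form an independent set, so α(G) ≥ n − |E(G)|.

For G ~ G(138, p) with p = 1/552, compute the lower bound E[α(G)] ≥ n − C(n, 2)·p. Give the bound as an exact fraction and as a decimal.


E[|E(G)|] = C(138, 2)·p = 9453 · (1/552) = 137/8.
E[α(G)] ≥ n − E[|E(G)|] = 138 − 137/8 = 967/8.
Numerically: ≈ 120.875.
(This is only a lower bound; the true E[α(G)] may be larger.)

E[α(G)] ≥ 967/8 ≈ 120.875.


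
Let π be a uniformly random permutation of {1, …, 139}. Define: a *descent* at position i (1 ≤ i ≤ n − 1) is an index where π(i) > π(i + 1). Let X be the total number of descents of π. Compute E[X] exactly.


Write X = Σ X_I over i = 1, …, 138, with X_I the indicator of one descent.
There are 138 indicators.
For each fixed i, the pair (π(i), π(i+1)) is a uniformly random ordered pair of distinct values from {1, …, 139}; by symmetry P[π(i) > π(i+1)] = 1/2.
By linearity: E[X] = 138 · (1/2) = (139 − 1) · (1/2) = 69 ≈ 69.000000.

E[X] = 69 = 69.000000.


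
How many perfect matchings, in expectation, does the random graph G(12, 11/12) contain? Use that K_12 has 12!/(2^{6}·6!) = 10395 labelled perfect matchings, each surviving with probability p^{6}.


K_12 has 12!/(2^{6}·6!) = 10395 labelled perfect matchings.
For each such perfect matching H, let X_H = 1 if all 6 edges of H are present in G. Then P[X_H = 1] = p^{6} = (11/12)^{6} = 1771561/2985984.
Summing the indicators: E[X] = Σ_H E[X_H] = 10395 · p^{6} = 10395 · 1771561/2985984 = 682050985/110592.
Numerically: E[X] ≈ 6167.

E[X] = 10395 · (11/12)^{6} = 682050985/110592 ≈ 6167.


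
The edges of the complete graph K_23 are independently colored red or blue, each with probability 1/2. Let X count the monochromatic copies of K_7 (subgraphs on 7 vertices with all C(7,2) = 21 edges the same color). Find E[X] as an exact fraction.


Let X = Σ_S X_S over the C(23, 7) = 245157 subsets S of size 7, where X_S = 1 if the K_7 on S is monochromatic.
For a fixed S, the K_7 on S has C(7, 2) = 21 edges. P[all 21 edges red] = (1/2)^21, and likewise for blue, so P[monochromatic] = 2·(1/2)^21 = 2^{1 − 21} = 1/1048576.
By linearity: E[X] = C(23, 7) · 2^{1 − 21} = 245157 · 1/1048576 = 245157/1048576.
Numerically: E[X] ≈ 0.234.

E[X] = C(23,7)·2^(1−C(7,2)) = 245157/1048576 ≈ 0.234.


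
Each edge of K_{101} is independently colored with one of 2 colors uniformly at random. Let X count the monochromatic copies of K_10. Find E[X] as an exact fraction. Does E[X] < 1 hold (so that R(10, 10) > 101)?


E[X] = C(101, 10) · 2^{1 − 45} = 19212541264840 · 2^{−44} = 19212541264840/17592186044416.
As a reduced fraction: E[X] = 2401567658105/2199023255552 ≈ 1.092107.
Is E[X] < 1? NO.
Since E[X] ≥ 1, the first-moment bound is inconclusive at n = 101; it does NOT by itself certify R(10, 10) > 101.

E[X] = 2401567658105/2199023255552 ≈ 1.092107; E[X] ≥ 1; first-moment method inconclusive here.


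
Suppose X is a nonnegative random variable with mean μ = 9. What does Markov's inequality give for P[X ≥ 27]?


μ = E[X] = 9, a = 27.
Markov: P[X ≥ 27] ≤ μ/a = (9)/27 = 1/3.
Numerically: ≈ 0.333.
(Since a = 27 > μ = 9.000, the bound 1/3 is < 1 and informative.)

P[X ≥ 27] ≤ 1/3 ≈ 0.333.


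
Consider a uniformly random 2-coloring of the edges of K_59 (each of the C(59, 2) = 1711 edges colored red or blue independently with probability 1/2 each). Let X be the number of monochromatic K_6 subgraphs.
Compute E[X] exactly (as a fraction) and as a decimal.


Let X = Σ_S X_S over the C(59, 6) = 45057474 subsets S of size 6, where X_S = 1 if the K_6 on S is monochromatic.
For a fixed S, the K_6 on S has C(6, 2) = 15 edges. P[all 15 edges red] = (1/2)^15, and likewise for blue, so P[monochromatic] = 2·(1/2)^15 = 2^{1 − 15} = 1/16384.
Summing: E[X] = C(59, 6) · 2^{1 − 15} = 45057474 · 1/16384 = 22528737/8192.
Numerically: E[X] ≈ 2750.090.

E[X] = C(59,6)·2^(1−C(6,2)) = 22528737/8192 ≈ 2750.090.


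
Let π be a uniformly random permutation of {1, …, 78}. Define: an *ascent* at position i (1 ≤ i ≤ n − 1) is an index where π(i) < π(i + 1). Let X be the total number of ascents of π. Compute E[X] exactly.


Write X = Σ X_I over i = 1, …, 77, with X_I the indicator of one ascent.
There are 77 indicators.
For each fixed i, the pair (π(i), π(i+1)) is a uniformly random ordered pair of distinct values from {1, …, 78}; by symmetry P[π(i) < π(i+1)] = 1/2.
By linearity: E[X] = 77 · (1/2) = (78 − 1) · (1/2) = 77/2 ≈ 38.500.

E[X] = 77/2 = 38.500.


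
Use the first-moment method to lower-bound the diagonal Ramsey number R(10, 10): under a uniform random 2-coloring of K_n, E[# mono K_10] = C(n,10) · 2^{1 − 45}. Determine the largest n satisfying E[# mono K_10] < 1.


We need C(n, 10) · 2^{1 − 45} < 1, i.e. C(n, 10) < 2^{45 − 1} = 17592186044416.
Check values of n near the boundary:
  n = 96: C(96, 10) = 11279926456656; 11279926456656 < 17592186044416? YES
  n = 97: C(97, 10) = 12576469727536; 12576469727536 < 17592186044416? YES
  n = 98: C(98, 10) = 14005614014756; 14005614014756 < 17592186044416? YES
  n = 99: C(99, 10) = 15579278510796; 15579278510796 < 17592186044416? YES
  n = 100: C(100, 10) = 17310309456440; 17310309456440 < 17592186044416? YES
  n = 101: C(101, 10) = 19212541264840; 19212541264840 < 17592186044416? NO
  n = 102: C(102, 10) = 21300860967540; 21300860967540 < 17592186044416? NO
  n = 103: C(103, 10) = 23591276125340; 23591276125340 < 17592186044416? NO
The largest n with C(n, 10) < 17592186044416 is n = 100 (where E[X] = 2163788682055/2199023255552 ≈ 0.9840). Hence R(10, 10) > 100, i.e. R(10, 10) ≥ 101.

Largest n = 100; hence R(10, 10) > 100.


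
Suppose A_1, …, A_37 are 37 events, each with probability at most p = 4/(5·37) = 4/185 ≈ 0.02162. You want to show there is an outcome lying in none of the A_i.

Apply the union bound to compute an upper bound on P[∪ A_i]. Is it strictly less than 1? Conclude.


Union bound: P[∪_{i=1}^{37} A_i] ≤ Σ_i P[A_i] ≤ 37·p = 37·(4/185) = 4/5.
Numerically: 4/5 ≈ 0.80000.
Is 4/5 < 1? YES.
Since P[∪ A_i] ≤ 4/5 < 1, the complement has P[∩ A_i^c] ≥ 1 − 4/5 = 1/5 > 0, so some outcome avoids every A_i.

37·p = 4/5 ≈ 0.80000; existence CERTIFIED by the union bound.


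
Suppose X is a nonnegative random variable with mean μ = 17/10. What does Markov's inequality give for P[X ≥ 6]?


μ = E[X] = 17/10, a = 6.
Markov: P[X ≥ 6] ≤ μ/a = (17/10)/6 = 17/60.
Numerically: ≈ 0.28333.
(Since a = 6 > μ = 1.70000, the bound 17/60 is < 1 and informative.)

P[X ≥ 6] ≤ 17/60 ≈ 0.28333.


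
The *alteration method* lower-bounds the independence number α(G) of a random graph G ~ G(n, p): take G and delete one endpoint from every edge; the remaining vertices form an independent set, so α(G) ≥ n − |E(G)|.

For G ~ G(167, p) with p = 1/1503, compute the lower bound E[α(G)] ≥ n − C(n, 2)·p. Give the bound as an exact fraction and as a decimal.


E[|E(G)|] = C(167, 2)·p = 13861 · (1/1503) = 83/9.
E[α(G)] ≥ n − E[|E(G)|] = 167 − 83/9 = 1420/9.
Numerically: ≈ 157.7778.
(This is only a lower bound; the true E[α(G)] may be larger.)

E[α(G)] ≥ 1420/9 ≈ 157.7778.


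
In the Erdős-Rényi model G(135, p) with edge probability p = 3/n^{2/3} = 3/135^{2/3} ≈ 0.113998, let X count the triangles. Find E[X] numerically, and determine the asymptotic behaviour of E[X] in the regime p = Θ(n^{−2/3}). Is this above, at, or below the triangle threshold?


Number of potential triangles: C(135, 3) = 400995.
Each occurs with probability p³ ≈ (0.113998)³ ≈ 1.48148148e-03.
By linearity: E[X] = C(135, 3)·p³ ≈ 400995 · 1.48148148e-03 ≈ 594.066667.
Since α = 2/3 < 1, p = c/n^{2/3} ≫ 1/n is above the triangle threshold p ~ 1/n. Asymptotically E[X] ~ (c³/6)·n^{3(1−α)} = (3³/6)·n^{1} → ∞; triangles are abundant w.h.p.

E[X] ≈ 594.066667; in regime p = Θ(1/n^{2/3}) E[X] diverges (above the triangle threshold p ~ 1/n).


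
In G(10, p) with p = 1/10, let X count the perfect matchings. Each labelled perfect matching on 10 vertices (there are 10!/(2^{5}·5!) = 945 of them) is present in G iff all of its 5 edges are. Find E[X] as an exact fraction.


K_10 has 10!/(2^{5}·5!) = 945 labelled perfect matchings.
For each such perfect matching H, let X_H = 1 if all 5 edges of H are present in G. Then P[X_H = 1] = p^{5} = (1/10)^{5} = 1/100000.
Summing the indicators: E[X] = Σ_H E[X_H] = 945 · p^{5} = 945 · 1/100000 = 189/20000.
Numerically: E[X] ≈ 0.00945.

E[X] = 945 · (1/10)^{5} = 189/20000 ≈ 0.00945.


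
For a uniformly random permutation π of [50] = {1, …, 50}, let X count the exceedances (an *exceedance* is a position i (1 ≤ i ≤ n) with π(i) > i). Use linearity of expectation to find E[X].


Write X = Σ_{i=1}^{50} X_i, where X_i = 1_{π(i) > i}.
For each fixed i, π(i) is uniform over {1, …, 50} (marginal of a uniform permutation), so P[π(i) > i] = (n − i)/n. Summing: Σ_{i=1}^{50} (n − i)/n = (0 + 1 + … + 49)/50 = 50(50 − 1)/(2·50) = (50 − 1)/2.
Hence E[X] = Σ_{i=1}^{50} (50 − i)/50 = 49/2 ≈ 24.500.

E[X] = 49/2 = 24.500.


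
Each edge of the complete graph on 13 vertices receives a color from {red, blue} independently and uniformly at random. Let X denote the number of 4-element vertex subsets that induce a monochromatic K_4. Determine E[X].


Let X = Σ_S X_S over the C(13, 4) = 715 subsets S of size 4, where X_S = 1 if the K_4 on S is monochromatic.
For a fixed S, the K_4 on S has C(4, 2) = 6 edges. P[all 6 edges red] = (1/2)^6, and likewise for blue, so P[monochromatic] = 2·(1/2)^6 = 2^{1 − 6} = 1/32.
Summing: E[X] = C(13, 4) · 2^{1 − 6} = 715 · 1/32 = 715/32.
Numerically: E[X] ≈ 22.34375.

E[X] = C(13,4)·2^(1−C(4,2)) = 715/32 ≈ 22.34375.


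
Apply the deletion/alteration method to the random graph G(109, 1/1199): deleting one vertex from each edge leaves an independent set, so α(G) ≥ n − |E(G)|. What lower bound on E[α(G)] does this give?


E[|E(G)|] = C(109, 2)·p = 5886 · (1/1199) = 54/11.
E[α(G)] ≥ n − E[|E(G)|] = 109 − 54/11 = 1145/11.
Numerically: ≈ 104.091.
(This is only a lower bound; the true E[α(G)] may be larger.)

E[α(G)] ≥ 1145/11 ≈ 104.091.


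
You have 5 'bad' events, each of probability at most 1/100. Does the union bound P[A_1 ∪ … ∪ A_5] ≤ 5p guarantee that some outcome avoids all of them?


Union bound: P[∪_{i=1}^{5} A_i] ≤ Σ_i P[A_i] ≤ 5·p = 5·(1/100) = 1/20.
Numerically: 1/20 ≈ 0.050.
Is 1/20 < 1? YES.
Since P[∪ A_i] ≤ 1/20 < 1, the complement has P[∩ A_i^c] ≥ 1 − 1/20 = 19/20 > 0, so some outcome avoids every A_i.

5·p = 1/20 ≈ 0.050; existence CERTIFIED by the union bound.


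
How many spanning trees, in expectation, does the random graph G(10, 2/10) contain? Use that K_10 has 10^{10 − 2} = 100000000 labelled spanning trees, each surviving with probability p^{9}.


K_10 has 10^{10 − 2} = 100000000 labelled spanning trees.
For each such spanning tree H, let X_H = 1 if all 9 edges of H are present in G. Then P[X_H = 1] = p^{9} = (1/5)^{9} = 1/1953125.
By linearity: E[X] = Σ_H E[X_H] = 100000000 · p^{9} = 100000000 · 1/1953125 = 256/5.
Numerically: E[X] ≈ 51.2.

E[X] = 100000000 · (1/5)^{9} = 256/5 ≈ 51.2.


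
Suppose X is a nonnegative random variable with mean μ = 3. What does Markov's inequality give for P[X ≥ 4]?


μ = E[X] = 3, a = 4.
Markov: P[X ≥ 4] ≤ μ/a = (3)/4 = 3/4.
Numerically: ≈ 0.7500.
(Since a = 4 > μ = 3.0000, the bound 3/4 is < 1 and informative.)

P[X ≥ 4] ≤ 3/4 ≈ 0.7500.


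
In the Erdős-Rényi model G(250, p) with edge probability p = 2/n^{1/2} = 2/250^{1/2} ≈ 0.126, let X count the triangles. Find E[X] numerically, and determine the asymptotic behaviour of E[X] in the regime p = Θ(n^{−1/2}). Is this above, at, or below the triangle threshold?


Number of potential triangles: C(250, 3) = 2573000.
Each occurs with probability p³ ≈ (0.126)³ ≈ 2.02386e-03.
By linearity: E[X] = C(250, 3)·p³ ≈ 2573000 · 2.02386e-03 ≈ 5207.386.
Since α = 1/2 < 1, p = c/n^{1/2} ≫ 1/n is above the triangle threshold p ~ 1/n. Asymptotically E[X] ~ (c³/6)·n^{3(1−α)} = (2³/6)·n^{1.5} → ∞; triangles are abundant w.h.p.

E[X] ≈ 5207.386; in regime p = Θ(1/n^{1/2}) E[X] diverges (above the triangle threshold p ~ 1/n).


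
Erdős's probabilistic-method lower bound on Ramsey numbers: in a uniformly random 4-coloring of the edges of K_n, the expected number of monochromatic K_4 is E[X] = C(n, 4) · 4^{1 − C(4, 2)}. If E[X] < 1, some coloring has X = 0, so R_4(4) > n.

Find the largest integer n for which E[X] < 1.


We need C(n, 4) · 4^{1 − 6} < 1, i.e. C(n, 4) < 4^{6 − 1} = 1024.
Check values of n near the boundary:
  n = 9: C(9, 4) = 126; 126 < 1024? YES
  n = 10: C(10, 4) = 210; 210 < 1024? YES
  n = 11: C(11, 4) = 330; 330 < 1024? YES
  n = 12: C(12, 4) = 495; 495 < 1024? YES
  n = 13: C(13, 4) = 715; 715 < 1024? YES
  n = 14: C(14, 4) = 1001; 1001 < 1024? YES
  n = 15: C(15, 4) = 1365; 1365 < 1024? NO
  n = 16: C(16, 4) = 1820; 1820 < 1024? NO
The largest n with C(n, 4) < 1024 is n = 14 (where E[X] = 1001/1024 ≈ 0.977539). Hence R_4(4) > 14, i.e. R_4(4) ≥ 15.

Largest n = 14; hence R_4(4) > 14.


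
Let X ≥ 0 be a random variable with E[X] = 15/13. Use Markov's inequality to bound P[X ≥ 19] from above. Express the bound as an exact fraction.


μ = E[X] = 15/13, a = 19.
Markov: P[X ≥ 19] ≤ μ/a = (15/13)/19 = 15/247.
Numerically: ≈ 0.06073.
(Since a = 19 > μ = 1.15385, the bound 15/247 is < 1 and informative.)

P[X ≥ 19] ≤ 15/247 ≈ 0.06073.


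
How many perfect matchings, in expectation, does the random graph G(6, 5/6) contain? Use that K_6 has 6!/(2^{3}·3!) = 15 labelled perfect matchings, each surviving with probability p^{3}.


K_6 has 6!/(2^{3}·3!) = 15 labelled perfect matchings.
For each such perfect matching H, let X_H = 1 if all 3 edges of H are present in G. Then P[X_H = 1] = p^{3} = (5/6)^{3} = 125/216.
By linearity: E[X] = Σ_H E[X_H] = 15 · p^{3} = 15 · 125/216 = 625/72.
Numerically: E[X] ≈ 8.68.

E[X] = 15 · (5/6)^{3} = 625/72 ≈ 8.68.


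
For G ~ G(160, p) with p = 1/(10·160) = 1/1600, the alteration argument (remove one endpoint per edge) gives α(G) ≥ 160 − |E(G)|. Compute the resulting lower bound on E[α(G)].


E[|E(G)|] = C(160, 2)·p = 12720 · (1/1600) = 159/20.
E[α(G)] ≥ n − E[|E(G)|] = 160 − 159/20 = 3041/20.
Numerically: ≈ 152.05000.
(This is only a lower bound; the true E[α(G)] may be larger.)

E[α(G)] ≥ 3041/20 ≈ 152.05000.


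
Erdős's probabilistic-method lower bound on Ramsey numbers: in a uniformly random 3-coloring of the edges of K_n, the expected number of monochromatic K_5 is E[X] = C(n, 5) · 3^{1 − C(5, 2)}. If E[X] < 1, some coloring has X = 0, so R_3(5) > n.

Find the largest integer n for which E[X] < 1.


We need C(n, 5) · 3^{1 − 10} < 1, i.e. C(n, 5) < 3^{10 − 1} = 19683.
Check values of n near the boundary:
  n = 14: C(14, 5) = 2002; 2002 < 19683? YES
  n = 15: C(15, 5) = 3003; 3003 < 19683? YES
  n = 16: C(16, 5) = 4368; 4368 < 19683? YES
  n = 17: C(17, 5) = 6188; 6188 < 19683? YES
  n = 18: C(18, 5) = 8568; 8568 < 19683? YES
  n = 19: C(19, 5) = 11628; 11628 < 19683? YES
  n = 20: C(20, 5) = 15504; 15504 < 19683? YES
  n = 21: C(21, 5) = 20349; 20349 < 19683? NO
The largest n with C(n, 5) < 19683 is n = 20 (where E[X] = 5168/6561 ≈ 0.787685). Hence R_3(5) > 20, i.e. R_3(5) ≥ 21.

Largest n = 20; hence R_3(5) > 20.


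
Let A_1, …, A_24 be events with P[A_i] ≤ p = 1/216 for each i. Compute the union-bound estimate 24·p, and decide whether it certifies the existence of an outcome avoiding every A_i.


Union bound: P[∪_{i=1}^{24} A_i] ≤ Σ_i P[A_i] ≤ 24·p = 24·(1/216) = 1/9.
Numerically: 1/9 ≈ 0.1111111.
Is 1/9 < 1? YES.
Since P[∪ A_i] ≤ 1/9 < 1, the complement has P[∩ A_i^c] ≥ 1 − 1/9 = 8/9 > 0, so some outcome avoids every A_i.

24·p = 1/9 ≈ 0.1111111; existence CERTIFIED by the union bound.


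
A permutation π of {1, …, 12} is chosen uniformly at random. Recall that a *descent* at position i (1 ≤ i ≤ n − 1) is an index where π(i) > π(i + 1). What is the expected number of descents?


Write X = Σ X_I over i = 1, …, 11, with X_I the indicator of one descent.
There are 11 indicators.
For each fixed i, the pair (π(i), π(i+1)) is a uniformly random ordered pair of distinct values from {1, …, 12}; by symmetry P[π(i) > π(i+1)] = 1/2.
By linearity: E[X] = 11 · (1/2) = (12 − 1) · (1/2) = 11/2 ≈ 5.500000.

E[X] = 11/2 = 5.500000.


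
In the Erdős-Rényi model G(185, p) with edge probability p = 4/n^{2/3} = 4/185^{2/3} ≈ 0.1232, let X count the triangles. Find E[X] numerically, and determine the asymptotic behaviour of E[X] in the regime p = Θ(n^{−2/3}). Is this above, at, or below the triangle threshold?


Number of potential triangles: C(185, 3) = 1038220.
Each occurs with probability p³ ≈ (0.1232)³ ≈ 1.8699781e-03.
By linearity: E[X] = C(185, 3)·p³ ≈ 1038220 · 1.8699781e-03 ≈ 1941.44865.
Since α = 2/3 < 1, p = c/n^{2/3} ≫ 1/n is above the triangle threshold p ~ 1/n. Asymptotically E[X] ~ (c³/6)·n^{3(1−α)} = (4³/6)·n^{1} → ∞; triangles are abundant w.h.p.

E[X] ≈ 1941.44865; in regime p = Θ(1/n^{2/3}) E[X] diverges (above the triangle threshold p ~ 1/n).


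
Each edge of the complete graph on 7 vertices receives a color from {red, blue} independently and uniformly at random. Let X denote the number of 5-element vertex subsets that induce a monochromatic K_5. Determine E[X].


Let X = Σ_S X_S over the C(7, 5) = 21 subsets S of size 5, where X_S = 1 if the K_5 on S is monochromatic.
For a fixed S, the K_5 on S has C(5, 2) = 10 edges. P[all 10 edges red] = (1/2)^10, and likewise for blue, so P[monochromatic] = 2·(1/2)^10 = 2^{1 − 10} = 1/512.
Summing: E[X] = C(7, 5) · 2^{1 − 10} = 21 · 1/512 = 21/512.
Numerically: E[X] ≈ 0.041016.

E[X] = C(7,5)·2^(1−C(5,2)) = 21/512 ≈ 0.041016.


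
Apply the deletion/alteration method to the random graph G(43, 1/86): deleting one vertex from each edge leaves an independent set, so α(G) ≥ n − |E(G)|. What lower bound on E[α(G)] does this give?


E[|E(G)|] = C(43, 2)·p = 903 · (1/86) = 21/2.
E[α(G)] ≥ n − E[|E(G)|] = 43 − 21/2 = 65/2.
Numerically: ≈ 32.50000.
(This is only a lower bound; the true E[α(G)] may be larger.)

E[α(G)] ≥ 65/2 ≈ 32.50000.


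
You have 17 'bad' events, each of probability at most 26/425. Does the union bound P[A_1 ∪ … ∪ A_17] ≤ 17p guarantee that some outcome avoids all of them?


Union bound: P[∪_{i=1}^{17} A_i] ≤ Σ_i P[A_i] ≤ 17·p = 17·(26/425) = 26/25.
Numerically: 26/25 ≈ 1.040.
Is 26/25 < 1? NO.
Since the bound 26/25 is ≥ 1, the union bound is uninformative here; it does NOT by itself certify existence.

17·p = 26/25 ≈ 1.040; existence NOT certified by the union bound.


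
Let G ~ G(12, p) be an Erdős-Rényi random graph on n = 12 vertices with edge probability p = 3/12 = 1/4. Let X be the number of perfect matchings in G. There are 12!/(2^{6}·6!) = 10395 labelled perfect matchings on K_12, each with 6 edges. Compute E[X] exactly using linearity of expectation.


K_12 has 12!/(2^{6}·6!) = 10395 labelled perfect matchings.
For each such perfect matching H, let X_H = 1 if all 6 edges of H are present in G. Then P[X_H = 1] = p^{6} = (1/4)^{6} = 1/4096.
By linearity of expectation: E[X] = Σ_H E[X_H] = 10395 · p^{6} = 10395 · 1/4096 = 10395/4096.
Numerically: E[X] ≈ 2.538.

E[X] = 10395 · (1/4)^{6} = 10395/4096 ≈ 2.538.


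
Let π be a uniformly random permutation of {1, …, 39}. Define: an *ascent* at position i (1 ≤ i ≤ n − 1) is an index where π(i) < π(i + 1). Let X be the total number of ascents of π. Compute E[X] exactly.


Write X = Σ X_I over i = 1, …, 38, with X_I the indicator of one ascent.
There are 38 indicators.
For each fixed i, the pair (π(i), π(i+1)) is a uniformly random ordered pair of distinct values from {1, …, 39}; by symmetry P[π(i) < π(i+1)] = 1/2.
By linearity: E[X] = 38 · (1/2) = (39 − 1) · (1/2) = 19 ≈ 19.000.

E[X] = 19 = 19.000.


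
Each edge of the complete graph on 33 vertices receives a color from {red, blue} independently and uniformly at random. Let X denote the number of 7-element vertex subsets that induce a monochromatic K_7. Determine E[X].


Let X = Σ_S X_S over the C(33, 7) = 4272048 subsets S of size 7, where X_S = 1 if the K_7 on S is monochromatic.
For a fixed S, the K_7 on S has C(7, 2) = 21 edges. P[all 21 edges red] = (1/2)^21, and likewise for blue, so P[monochromatic] = 2·(1/2)^21 = 2^{1 − 21} = 1/1048576.
By linearity of expectation: E[X] = C(33, 7) · 2^{1 − 21} = 4272048 · 1/1048576 = 267003/65536.
Numerically: E[X] ≈ 4.074.

E[X] = C(33,7)·2^(1−C(7,2)) = 267003/65536 ≈ 4.074.


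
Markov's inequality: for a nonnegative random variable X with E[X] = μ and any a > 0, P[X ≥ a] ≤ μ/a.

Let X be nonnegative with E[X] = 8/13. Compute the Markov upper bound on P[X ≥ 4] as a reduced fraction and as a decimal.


μ = E[X] = 8/13, a = 4.
Markov: P[X ≥ 4] ≤ μ/a = (8/13)/4 = 2/13.
Numerically: ≈ 0.15385.
(Since a = 4 > μ = 0.61538, the bound 2/13 is < 1 and informative.)

P[X ≥ 4] ≤ 2/13 ≈ 0.15385.


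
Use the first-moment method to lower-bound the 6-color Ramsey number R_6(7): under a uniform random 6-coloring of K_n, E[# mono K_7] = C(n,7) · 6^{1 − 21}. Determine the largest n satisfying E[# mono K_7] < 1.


We need C(n, 7) · 6^{1 − 21} < 1, i.e. C(n, 7) < 6^{21 − 1} = 3656158440062976.
Check values of n near the boundary:
  n = 562: C(562, 7) = 3384017972944752; 3384017972944752 < 3656158440062976? YES
  n = 563: C(563, 7) = 3426622515769596; 3426622515769596 < 3656158440062976? YES
  n = 564: C(564, 7) = 3469685994423792; 3469685994423792 < 3656158440062976? YES
  n = 565: C(565, 7) = 3513212521235560; 3513212521235560 < 3656158440062976? YES
  n = 566: C(566, 7) = 3557206237959440; 3557206237959440 < 3656158440062976? YES
  n = 567: C(567, 7) = 3601671315933933; 3601671315933933 < 3656158440062976? YES
  n = 568: C(568, 7) = 3646611956239704; 3646611956239704 < 3656158440062976? YES
  n = 569: C(569, 7) = 3692032389858348; 3692032389858348 < 3656158440062976? NO
  n = 570: C(570, 7) = 3737936877831720; 3737936877831720 < 3656158440062976? NO
The largest n with C(n, 7) < 3656158440062976 is n = 568 (where E[X] = 16882462760369/16926659444736 ≈ 0.9973889). Hence R_6(7) > 568, i.e. R_6(7) ≥ 569.

Largest n = 568; hence R_6(7) > 568.


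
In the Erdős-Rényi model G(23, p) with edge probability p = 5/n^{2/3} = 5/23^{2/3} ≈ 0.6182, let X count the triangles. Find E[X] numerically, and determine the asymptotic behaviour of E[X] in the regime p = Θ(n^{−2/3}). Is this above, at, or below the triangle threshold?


Number of potential triangles: C(23, 3) = 1771.
Each occurs with probability p³ ≈ (0.6182)³ ≈ 2.362949e-01.
By linearity: E[X] = C(23, 3)·p³ ≈ 1771 · 2.362949e-01 ≈ 418.4783.
Since α = 2/3 < 1, p = c/n^{2/3} ≫ 1/n is above the triangle threshold p ~ 1/n. Asymptotically E[X] ~ (c³/6)·n^{3(1−α)} = (5³/6)·n^{1} → ∞; triangles are abundant w.h.p.

E[X] ≈ 418.4783; in regime p = Θ(1/n^{2/3}) E[X] diverges (above the triangle threshold p ~ 1/n).


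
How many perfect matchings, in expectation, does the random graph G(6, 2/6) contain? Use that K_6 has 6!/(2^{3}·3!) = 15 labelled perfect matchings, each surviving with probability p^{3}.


K_6 has 6!/(2^{3}·3!) = 15 labelled perfect matchings.
For each such perfect matching H, let X_H = 1 if all 3 edges of H are present in G. Then P[X_H = 1] = p^{3} = (1/3)^{3} = 1/27.
By linearity of expectation: E[X] = Σ_H E[X_H] = 15 · p^{3} = 15 · 1/27 = 5/9.
Numerically: E[X] ≈ 0.556.

E[X] = 15 · (1/3)^{3} = 5/9 ≈ 0.556.


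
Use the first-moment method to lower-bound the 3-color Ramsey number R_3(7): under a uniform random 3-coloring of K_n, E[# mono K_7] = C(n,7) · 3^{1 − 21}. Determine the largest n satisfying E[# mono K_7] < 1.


We need C(n, 7) · 3^{1 − 21} < 1, i.e. C(n, 7) < 3^{21 − 1} = 3486784401.
Check values of n near the boundary:
  n = 75: C(75, 7) = 1984829850; 1984829850 < 3486784401? YES
  n = 76: C(76, 7) = 2186189400; 2186189400 < 3486784401? YES
  n = 77: C(77, 7) = 2404808340; 2404808340 < 3486784401? YES
  n = 78: C(78, 7) = 2641902120; 2641902120 < 3486784401? YES
  n = 79: C(79, 7) = 2898753715; 2898753715 < 3486784401? YES
  n = 80: C(80, 7) = 3176716400; 3176716400 < 3486784401? YES
  n = 81: C(81, 7) = 3477216600; 3477216600 < 3486784401? YES
  n = 82: C(82, 7) = 3801756816; 3801756816 < 3486784401? NO
The largest n with C(n, 7) < 3486784401 is n = 81 (where E[X] = 42928600/43046721 ≈ 0.9973). Hence R_3(7) > 81, i.e. R_3(7) ≥ 82.

Largest n = 81; hence R_3(7) > 81.


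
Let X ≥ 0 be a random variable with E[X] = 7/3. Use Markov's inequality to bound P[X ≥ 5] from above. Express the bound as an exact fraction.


μ = E[X] = 7/3, a = 5.
Markov: P[X ≥ 5] ≤ μ/a = (7/3)/5 = 7/15.
Numerically: ≈ 0.4667.
(Since a = 5 > μ = 2.3333, the bound 7/15 is < 1 and informative.)

P[X ≥ 5] ≤ 7/15 ≈ 0.4667.


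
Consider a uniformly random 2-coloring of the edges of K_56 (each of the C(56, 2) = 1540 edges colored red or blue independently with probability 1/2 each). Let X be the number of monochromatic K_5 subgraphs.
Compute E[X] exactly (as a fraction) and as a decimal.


Let X = Σ_S X_S over the C(56, 5) = 3819816 subsets S of size 5, where X_S = 1 if the K_5 on S is monochromatic.
For a fixed S, the K_5 on S has C(5, 2) = 10 edges. P[all 10 edges red] = (1/2)^10, and likewise for blue, so P[monochromatic] = 2·(1/2)^10 = 2^{1 − 10} = 1/512.
By linearity of expectation: E[X] = C(56, 5) · 2^{1 − 10} = 3819816 · 1/512 = 477477/64.
Numerically: E[X] ≈ 7460.578.

E[X] = C(56,5)·2^(1−C(5,2)) = 477477/64 ≈ 7460.578.
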